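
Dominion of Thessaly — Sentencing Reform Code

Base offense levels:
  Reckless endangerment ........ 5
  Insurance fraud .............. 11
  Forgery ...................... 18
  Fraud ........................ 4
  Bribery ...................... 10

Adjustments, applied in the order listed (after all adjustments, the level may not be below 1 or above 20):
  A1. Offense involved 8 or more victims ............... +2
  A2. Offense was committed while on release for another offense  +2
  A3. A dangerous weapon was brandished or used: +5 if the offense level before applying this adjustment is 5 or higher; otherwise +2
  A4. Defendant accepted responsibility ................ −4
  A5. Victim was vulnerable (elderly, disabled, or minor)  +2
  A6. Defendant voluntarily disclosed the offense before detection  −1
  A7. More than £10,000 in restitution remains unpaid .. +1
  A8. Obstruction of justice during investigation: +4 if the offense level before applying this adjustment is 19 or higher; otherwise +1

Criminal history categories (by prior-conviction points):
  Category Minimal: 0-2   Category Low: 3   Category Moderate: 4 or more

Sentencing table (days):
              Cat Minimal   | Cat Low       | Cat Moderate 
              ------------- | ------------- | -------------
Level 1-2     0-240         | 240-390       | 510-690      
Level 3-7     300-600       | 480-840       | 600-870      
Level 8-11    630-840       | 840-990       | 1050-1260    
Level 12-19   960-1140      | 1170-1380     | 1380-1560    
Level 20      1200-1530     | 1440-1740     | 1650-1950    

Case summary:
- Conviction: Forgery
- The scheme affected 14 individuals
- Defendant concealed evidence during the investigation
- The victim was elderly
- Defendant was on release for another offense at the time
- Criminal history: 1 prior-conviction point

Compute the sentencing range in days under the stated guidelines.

1200-1530 days

Base offense level for forgery: 18.
A1 applies: 18 + 2 = 20.
A2 applies: 20 + 2 = 22.
A3 does not apply.
A5 applies: 22 + 2 = 24.
A7 does not apply.
A8 applies (level before this adjustment is 24 ≥ 19, so +4): 24 + 4 = 28.
Level 28 exceeds the maximum of 20; capped at 20.
Final offense level: 20.
Criminal history: 1 prior point → Category Minimal (0-2).
Level 20 falls in the 20 band.
Grid: Level 20 × Category Minimal = 1200-1530 days.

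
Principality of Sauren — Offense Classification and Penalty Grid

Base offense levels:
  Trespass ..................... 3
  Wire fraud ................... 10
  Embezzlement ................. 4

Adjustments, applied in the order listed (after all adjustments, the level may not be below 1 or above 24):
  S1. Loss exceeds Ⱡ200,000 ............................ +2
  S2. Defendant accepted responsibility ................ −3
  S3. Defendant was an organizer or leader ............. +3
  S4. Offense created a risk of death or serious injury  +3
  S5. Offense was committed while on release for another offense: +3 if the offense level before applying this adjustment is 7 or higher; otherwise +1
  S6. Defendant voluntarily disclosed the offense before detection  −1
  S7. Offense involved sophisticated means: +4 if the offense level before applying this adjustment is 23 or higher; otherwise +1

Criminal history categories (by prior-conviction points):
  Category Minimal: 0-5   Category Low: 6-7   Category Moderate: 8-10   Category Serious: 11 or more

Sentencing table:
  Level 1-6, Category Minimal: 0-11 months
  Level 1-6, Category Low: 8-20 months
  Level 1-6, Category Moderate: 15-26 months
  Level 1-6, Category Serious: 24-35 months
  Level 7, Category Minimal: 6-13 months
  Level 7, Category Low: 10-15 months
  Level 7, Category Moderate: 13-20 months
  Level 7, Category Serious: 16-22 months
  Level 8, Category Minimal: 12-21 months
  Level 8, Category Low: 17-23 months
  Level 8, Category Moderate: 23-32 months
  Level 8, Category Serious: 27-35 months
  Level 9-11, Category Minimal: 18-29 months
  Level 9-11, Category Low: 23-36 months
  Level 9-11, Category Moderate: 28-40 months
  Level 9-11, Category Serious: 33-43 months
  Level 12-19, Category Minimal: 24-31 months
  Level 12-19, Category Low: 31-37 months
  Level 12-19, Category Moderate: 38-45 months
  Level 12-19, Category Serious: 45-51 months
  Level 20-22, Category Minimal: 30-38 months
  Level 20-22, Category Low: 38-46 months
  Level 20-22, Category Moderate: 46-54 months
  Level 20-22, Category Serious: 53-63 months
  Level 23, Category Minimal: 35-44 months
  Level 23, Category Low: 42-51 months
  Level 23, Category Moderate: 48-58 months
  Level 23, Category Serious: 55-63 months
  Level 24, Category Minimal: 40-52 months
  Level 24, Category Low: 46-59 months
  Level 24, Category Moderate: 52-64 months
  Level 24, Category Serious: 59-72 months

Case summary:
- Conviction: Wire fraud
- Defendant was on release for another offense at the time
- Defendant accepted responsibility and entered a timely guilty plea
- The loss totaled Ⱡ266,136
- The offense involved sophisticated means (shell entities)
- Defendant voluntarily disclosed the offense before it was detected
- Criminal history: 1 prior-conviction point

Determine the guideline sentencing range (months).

Base offense level for wire fraud: 10.
S1 applies: 10 + 2 = 12.
S2 applies: 12 − 3 = 9.
S3 does not apply.
S4 does not apply.
S5 applies (level before this adjustment is 9 ≥ 7, so +3): 9 + 3 = 12.
S6 applies: 12 − 1 = 11.
S7 applies (level before this adjustment is 11 < 23, so +1): 11 + 1 = 12.
Final offense level: 12.
Criminal history: 1 prior point → Category Minimal (0-5).
Level 12 falls in the 12-19 band.
Grid: Level 12-19 × Category Minimal = 24-31 months.

24-31 months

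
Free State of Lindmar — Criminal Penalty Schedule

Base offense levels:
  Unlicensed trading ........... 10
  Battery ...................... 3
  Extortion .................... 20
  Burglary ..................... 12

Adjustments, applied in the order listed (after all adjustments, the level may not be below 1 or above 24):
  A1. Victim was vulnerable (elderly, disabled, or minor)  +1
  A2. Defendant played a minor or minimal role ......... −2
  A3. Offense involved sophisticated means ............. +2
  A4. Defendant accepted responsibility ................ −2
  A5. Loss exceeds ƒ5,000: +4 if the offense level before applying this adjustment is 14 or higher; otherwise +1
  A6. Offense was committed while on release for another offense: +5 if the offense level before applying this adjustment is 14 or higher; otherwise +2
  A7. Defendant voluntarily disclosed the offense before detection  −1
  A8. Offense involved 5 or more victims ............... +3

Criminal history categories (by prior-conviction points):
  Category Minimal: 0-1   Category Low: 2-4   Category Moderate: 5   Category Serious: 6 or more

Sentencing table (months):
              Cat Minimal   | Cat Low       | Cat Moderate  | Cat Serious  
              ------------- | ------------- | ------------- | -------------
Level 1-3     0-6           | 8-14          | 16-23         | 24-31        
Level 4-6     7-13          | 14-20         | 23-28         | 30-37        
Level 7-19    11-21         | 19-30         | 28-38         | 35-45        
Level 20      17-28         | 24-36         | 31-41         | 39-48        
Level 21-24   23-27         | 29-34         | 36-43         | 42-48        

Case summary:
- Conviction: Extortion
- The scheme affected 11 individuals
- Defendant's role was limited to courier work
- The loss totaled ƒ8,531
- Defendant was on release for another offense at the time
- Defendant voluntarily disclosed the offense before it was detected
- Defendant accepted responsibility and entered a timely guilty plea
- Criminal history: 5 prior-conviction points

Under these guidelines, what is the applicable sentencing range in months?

36-43 months

Base offense level for extortion: 20.
A2 applies: 20 − 2 = 18.
A4 applies: 18 − 2 = 16.
A5 applies (level before this adjustment is 16 ≥ 14, so +4): 16 + 4 = 20.
A6 applies (level before this adjustment is 20 ≥ 14, so +5): 20 + 5 = 25.
A7 applies: 25 − 1 = 24.
A8 applies: 24 + 3 = 27.
Level 27 exceeds the maximum of 24; capped at 24.
Final offense level: 24.
Criminal history: 5 prior points → Category Moderate (5).
Level 24 falls in the 21-24 band.
Grid: Level 21-24 × Category Moderate = 36-43 months.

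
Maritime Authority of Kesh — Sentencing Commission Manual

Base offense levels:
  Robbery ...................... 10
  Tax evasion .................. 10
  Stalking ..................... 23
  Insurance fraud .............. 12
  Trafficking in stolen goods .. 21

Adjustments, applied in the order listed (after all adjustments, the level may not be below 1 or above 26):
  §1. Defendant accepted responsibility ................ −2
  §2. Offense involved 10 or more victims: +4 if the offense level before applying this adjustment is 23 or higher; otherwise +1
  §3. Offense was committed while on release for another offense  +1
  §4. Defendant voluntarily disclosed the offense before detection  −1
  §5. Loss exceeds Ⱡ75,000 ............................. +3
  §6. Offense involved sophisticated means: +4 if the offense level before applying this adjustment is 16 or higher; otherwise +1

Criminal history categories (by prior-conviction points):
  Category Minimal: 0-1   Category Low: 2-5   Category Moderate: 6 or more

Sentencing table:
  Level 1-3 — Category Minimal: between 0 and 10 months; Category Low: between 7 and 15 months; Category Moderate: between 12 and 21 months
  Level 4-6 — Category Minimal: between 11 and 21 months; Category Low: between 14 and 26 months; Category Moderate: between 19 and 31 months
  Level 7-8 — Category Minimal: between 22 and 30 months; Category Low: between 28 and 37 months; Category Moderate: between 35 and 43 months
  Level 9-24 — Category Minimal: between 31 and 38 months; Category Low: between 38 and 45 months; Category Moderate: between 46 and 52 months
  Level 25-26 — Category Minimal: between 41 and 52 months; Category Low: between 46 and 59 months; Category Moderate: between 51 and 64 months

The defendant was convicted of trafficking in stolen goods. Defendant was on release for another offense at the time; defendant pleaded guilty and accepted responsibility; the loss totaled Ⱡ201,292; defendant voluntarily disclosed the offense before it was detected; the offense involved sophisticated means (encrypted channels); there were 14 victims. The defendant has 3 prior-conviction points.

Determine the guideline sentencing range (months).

Base offense level for trafficking in stolen goods: 21.
§1 applies: 21 − 2 = 19.
§2 applies (level before this adjustment is 19 < 23, so +1): 19 + 1 = 20.
§3 applies: 20 + 1 = 21.
§4 applies: 21 − 1 = 20.
§5 applies: 20 + 3 = 23.
§6 applies (level before this adjustment is 23 ≥ 16, so +4): 23 + 4 = 27.
Level 27 exceeds the maximum of 26; capped at 26.
Final offense level: 26.
Criminal history: 3 prior points → Category Low (2-5).
Level 26 falls in the 25-26 band.
Grid: Level 25-26 × Category Low = 46-59 months.

46-59 months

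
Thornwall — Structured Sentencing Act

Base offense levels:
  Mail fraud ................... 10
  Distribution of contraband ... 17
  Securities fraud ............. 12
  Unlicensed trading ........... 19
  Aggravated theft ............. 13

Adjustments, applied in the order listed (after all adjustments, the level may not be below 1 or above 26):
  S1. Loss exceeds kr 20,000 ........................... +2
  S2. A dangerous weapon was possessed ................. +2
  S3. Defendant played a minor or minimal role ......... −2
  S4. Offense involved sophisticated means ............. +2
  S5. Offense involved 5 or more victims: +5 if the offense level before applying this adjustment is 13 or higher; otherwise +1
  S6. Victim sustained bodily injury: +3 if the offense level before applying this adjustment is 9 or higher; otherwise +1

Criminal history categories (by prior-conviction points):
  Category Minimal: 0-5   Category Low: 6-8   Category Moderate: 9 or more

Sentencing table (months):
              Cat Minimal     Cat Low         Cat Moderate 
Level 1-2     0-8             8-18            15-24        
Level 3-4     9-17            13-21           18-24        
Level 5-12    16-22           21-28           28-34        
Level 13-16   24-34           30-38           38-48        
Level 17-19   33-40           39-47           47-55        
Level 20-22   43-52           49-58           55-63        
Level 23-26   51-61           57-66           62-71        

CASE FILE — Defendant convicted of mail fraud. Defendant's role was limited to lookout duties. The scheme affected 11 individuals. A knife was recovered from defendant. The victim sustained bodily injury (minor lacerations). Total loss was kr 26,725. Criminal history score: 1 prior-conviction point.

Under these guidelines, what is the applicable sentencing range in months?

24-34 months

Base offense level for mail fraud: 10.
S1 applies: 10 + 2 = 12.
S2 applies: 12 + 2 = 14.
S3 applies: 14 − 2 = 12.
S5 applies (level before this adjustment is 12 < 13, so +1): 12 + 1 = 13.
S6 applies (level before this adjustment is 13 ≥ 9, so +3): 13 + 3 = 16.
Final offense level: 16.
Criminal history: 1 prior point → Category Minimal (0-5).
Level 16 falls in the 13-16 band.
Grid: Level 13-16 × Category Minimal = 24-34 months.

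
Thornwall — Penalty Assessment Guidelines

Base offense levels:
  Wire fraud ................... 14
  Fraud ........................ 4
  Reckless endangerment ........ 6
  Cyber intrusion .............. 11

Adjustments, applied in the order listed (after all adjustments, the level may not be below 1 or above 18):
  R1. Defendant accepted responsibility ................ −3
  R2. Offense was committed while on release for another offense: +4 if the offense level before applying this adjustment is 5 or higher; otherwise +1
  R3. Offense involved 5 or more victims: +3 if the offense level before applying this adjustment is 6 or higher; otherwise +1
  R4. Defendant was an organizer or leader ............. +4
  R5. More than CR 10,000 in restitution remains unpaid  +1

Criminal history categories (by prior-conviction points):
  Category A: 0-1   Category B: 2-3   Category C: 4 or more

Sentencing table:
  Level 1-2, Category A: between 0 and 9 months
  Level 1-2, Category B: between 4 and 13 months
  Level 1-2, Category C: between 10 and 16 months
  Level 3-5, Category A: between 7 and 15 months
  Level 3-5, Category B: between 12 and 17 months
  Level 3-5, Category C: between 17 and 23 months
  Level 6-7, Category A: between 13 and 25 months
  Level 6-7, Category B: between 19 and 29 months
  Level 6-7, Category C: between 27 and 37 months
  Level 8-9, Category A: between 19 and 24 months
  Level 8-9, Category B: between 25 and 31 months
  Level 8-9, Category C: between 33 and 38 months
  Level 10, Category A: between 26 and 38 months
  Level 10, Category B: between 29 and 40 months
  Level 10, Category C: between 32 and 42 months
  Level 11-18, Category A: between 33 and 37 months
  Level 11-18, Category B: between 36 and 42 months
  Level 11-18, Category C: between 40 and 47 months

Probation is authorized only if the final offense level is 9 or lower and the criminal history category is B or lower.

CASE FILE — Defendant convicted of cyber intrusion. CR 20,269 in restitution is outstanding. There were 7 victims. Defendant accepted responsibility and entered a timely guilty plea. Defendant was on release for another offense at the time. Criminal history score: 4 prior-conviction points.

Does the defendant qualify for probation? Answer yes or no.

Base offense level for cyber intrusion: 11.
R1 applies: 11 − 3 = 8.
R2 applies (level before this adjustment is 8 ≥ 5, so +4): 8 + 4 = 12.
R3 applies (level before this adjustment is 12 ≥ 6, so +3): 12 + 3 = 15.
R5 applies: 15 + 1 = 16.
Final offense level: 16.
Criminal history: 4 prior points → Category C (4+).
Level 16 falls in the 11-18 band.
Grid: Level 11-18 × Category C = 40-47 months.
Probation check: level 16 > 9 and category C > B → not eligible.

No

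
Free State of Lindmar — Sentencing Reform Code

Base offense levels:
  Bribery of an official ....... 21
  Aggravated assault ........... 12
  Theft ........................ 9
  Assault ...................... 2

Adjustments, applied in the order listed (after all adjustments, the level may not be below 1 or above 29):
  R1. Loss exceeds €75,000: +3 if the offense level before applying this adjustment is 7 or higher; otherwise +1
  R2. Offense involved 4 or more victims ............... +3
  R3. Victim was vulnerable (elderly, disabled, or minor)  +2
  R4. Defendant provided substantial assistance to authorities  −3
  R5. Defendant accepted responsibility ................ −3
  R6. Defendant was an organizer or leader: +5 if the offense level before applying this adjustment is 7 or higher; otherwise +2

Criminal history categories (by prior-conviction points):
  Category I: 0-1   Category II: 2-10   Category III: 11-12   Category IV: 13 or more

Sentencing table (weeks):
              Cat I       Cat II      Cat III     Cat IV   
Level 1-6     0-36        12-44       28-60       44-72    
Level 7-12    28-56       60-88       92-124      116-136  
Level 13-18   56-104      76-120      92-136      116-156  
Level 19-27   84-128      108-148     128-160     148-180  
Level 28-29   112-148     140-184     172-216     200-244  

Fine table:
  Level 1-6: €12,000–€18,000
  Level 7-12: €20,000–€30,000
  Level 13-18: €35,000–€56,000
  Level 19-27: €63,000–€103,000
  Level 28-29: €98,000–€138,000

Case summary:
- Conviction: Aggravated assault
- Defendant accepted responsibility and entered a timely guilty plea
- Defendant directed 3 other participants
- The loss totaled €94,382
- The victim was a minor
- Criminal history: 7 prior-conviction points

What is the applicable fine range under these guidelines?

Base offense level for aggravated assault: 12.
R1 applies (level before this adjustment is 12 ≥ 7, so +3): 12 + 3 = 15.
R3 applies: 15 + 2 = 17.
R4 does not apply.
R5 applies: 17 − 3 = 14.
R6 applies (level before this adjustment is 14 ≥ 7, so +5): 14 + 5 = 19.
Final offense level: 19.
Level 19 falls in the 19-27 band.
Fine table: Level 19-27 → €63,000–€103,000.

€63,000–€103,000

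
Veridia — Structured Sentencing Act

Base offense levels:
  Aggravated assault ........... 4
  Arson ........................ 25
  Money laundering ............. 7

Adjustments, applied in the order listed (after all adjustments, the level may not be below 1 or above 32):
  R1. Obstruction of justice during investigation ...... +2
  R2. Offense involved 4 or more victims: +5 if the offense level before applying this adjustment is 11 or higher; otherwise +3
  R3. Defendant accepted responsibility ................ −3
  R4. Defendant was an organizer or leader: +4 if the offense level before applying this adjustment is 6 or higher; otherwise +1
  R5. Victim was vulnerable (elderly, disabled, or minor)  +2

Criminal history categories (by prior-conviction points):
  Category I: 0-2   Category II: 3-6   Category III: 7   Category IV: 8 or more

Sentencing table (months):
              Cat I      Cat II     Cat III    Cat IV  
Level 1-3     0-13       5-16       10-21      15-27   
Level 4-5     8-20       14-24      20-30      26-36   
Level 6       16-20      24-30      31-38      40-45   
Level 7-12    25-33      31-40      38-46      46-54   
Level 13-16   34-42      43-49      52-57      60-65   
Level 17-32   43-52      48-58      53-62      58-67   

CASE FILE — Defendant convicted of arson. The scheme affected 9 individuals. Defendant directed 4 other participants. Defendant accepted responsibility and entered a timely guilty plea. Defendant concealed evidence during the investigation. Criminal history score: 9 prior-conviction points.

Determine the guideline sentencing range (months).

Base offense level for arson: 25.
R1 applies: 25 + 2 = 27.
R2 applies (level before this adjustment is 27 ≥ 11, so +5): 27 + 5 = 32.
R3 applies: 32 − 3 = 29.
R4 applies (level before this adjustment is 29 ≥ 6, so +4): 29 + 4 = 33.
R5 does not apply.
Level 33 exceeds the maximum of 32; capped at 32.
Final offense level: 32.
Criminal history: 9 prior points → Category IV (8+).
Level 32 falls in the 17-32 band.
Grid: Level 17-32 × Category IV = 58-67 months.

58-67 months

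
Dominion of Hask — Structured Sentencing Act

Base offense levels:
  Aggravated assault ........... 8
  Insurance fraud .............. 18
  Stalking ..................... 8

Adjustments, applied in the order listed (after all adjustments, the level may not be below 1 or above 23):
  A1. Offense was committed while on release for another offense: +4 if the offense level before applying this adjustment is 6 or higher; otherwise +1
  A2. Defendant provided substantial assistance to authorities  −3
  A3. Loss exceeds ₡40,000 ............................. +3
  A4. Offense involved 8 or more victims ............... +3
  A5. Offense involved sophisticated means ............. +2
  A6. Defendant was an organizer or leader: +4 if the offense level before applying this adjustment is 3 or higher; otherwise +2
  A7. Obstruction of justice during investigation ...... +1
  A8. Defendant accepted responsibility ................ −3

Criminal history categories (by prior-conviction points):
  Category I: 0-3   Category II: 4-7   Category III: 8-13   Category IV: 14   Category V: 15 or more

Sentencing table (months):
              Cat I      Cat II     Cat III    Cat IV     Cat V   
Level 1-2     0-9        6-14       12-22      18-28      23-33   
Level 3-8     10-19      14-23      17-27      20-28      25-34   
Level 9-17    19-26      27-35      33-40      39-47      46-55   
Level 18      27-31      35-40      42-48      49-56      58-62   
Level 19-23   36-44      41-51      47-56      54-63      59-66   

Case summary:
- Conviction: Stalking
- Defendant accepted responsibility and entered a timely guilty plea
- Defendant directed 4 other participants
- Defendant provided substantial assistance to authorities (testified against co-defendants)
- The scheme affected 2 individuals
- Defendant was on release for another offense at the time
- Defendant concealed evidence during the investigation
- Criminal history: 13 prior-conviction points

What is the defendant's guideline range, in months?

33-40 months

Base offense level for stalking: 8.
A1 applies (level before this adjustment is 8 ≥ 6, so +4): 8 + 4 = 12.
A2 applies: 12 − 3 = 9.
A4 does not apply.
A6 applies (level before this adjustment is 9 ≥ 3, so +4): 9 + 4 = 13.
A7 applies: 13 + 1 = 14.
A8 applies: 14 − 3 = 11.
Final offense level: 11.
Criminal history: 13 prior points → Category III (8-13).
Level 11 falls in the 9-17 band.
Grid: Level 9-17 × Category III = 33-40 months.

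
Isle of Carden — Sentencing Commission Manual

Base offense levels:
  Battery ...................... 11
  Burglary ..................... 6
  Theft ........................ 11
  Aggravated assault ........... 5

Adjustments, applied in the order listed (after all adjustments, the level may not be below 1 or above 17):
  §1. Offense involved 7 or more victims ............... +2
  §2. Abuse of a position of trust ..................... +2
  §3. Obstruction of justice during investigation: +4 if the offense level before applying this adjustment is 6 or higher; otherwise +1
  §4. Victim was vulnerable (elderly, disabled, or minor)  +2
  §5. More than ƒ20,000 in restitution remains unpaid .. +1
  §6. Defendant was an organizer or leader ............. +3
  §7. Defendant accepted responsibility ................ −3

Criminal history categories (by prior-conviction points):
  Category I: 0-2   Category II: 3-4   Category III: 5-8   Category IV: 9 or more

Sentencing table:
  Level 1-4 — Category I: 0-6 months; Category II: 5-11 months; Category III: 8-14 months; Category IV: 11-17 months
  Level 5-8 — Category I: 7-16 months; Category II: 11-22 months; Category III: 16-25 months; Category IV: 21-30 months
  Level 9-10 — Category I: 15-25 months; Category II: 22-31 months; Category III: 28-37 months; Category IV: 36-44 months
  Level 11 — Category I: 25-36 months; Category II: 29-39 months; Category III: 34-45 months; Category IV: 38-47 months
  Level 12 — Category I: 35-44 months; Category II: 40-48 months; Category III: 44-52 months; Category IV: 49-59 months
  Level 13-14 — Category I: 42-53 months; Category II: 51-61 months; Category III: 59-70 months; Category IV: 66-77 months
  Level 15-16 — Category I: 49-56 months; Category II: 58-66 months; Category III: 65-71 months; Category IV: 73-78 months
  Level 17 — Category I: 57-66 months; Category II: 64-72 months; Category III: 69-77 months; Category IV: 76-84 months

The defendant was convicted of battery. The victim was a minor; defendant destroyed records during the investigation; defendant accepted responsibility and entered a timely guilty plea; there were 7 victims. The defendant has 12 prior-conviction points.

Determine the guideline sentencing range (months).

73-78 months

Base offense level for battery: 11.
§1 applies: 11 + 2 = 13.
§2 does not apply.
§3 applies (level before this adjustment is 13 ≥ 6, so +4): 13 + 4 = 17.
§4 applies: 17 + 2 = 19.
§5 does not apply.
§6 does not apply.
§7 applies: 19 − 3 = 16.
Final offense level: 16.
Criminal history: 12 prior points → Category IV (9+).
Level 16 falls in the 15-16 band.
Grid: Level 15-16 × Category IV = 73-78 months.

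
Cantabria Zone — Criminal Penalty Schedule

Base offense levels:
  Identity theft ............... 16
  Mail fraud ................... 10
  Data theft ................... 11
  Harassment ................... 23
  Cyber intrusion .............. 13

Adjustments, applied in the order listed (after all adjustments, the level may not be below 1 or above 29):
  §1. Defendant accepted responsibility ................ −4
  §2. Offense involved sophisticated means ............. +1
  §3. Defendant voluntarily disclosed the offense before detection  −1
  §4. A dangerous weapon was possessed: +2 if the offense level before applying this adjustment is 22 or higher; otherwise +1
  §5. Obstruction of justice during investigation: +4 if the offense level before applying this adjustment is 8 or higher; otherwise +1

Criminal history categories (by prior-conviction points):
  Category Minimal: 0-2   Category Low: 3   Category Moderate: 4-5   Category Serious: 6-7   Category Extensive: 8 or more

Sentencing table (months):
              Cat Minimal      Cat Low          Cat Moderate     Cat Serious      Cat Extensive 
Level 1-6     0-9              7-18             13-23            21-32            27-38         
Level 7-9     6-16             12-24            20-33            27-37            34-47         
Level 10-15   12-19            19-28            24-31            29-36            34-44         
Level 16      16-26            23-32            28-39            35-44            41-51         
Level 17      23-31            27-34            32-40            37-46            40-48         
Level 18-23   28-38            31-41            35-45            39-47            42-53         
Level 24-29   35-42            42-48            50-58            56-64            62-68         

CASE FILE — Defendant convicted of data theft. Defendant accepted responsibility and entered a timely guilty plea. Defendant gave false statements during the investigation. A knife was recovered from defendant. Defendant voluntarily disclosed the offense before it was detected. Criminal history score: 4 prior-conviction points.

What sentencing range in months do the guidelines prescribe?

20-33 months

Base offense level for data theft: 11.
§1 applies: 11 − 4 = 7.
§2 does not apply.
§3 applies: 7 − 1 = 6.
§4 applies (level before this adjustment is 6 < 22, so +1): 6 + 1 = 7.
§5 applies (level before this adjustment is 7 < 8, so +1): 7 + 1 = 8.
Final offense level: 8.
Criminal history: 4 prior points → Category Moderate (4-5).
Level 8 falls in the 7-9 band.
Grid: Level 7-9 × Category Moderate = 20-33 months.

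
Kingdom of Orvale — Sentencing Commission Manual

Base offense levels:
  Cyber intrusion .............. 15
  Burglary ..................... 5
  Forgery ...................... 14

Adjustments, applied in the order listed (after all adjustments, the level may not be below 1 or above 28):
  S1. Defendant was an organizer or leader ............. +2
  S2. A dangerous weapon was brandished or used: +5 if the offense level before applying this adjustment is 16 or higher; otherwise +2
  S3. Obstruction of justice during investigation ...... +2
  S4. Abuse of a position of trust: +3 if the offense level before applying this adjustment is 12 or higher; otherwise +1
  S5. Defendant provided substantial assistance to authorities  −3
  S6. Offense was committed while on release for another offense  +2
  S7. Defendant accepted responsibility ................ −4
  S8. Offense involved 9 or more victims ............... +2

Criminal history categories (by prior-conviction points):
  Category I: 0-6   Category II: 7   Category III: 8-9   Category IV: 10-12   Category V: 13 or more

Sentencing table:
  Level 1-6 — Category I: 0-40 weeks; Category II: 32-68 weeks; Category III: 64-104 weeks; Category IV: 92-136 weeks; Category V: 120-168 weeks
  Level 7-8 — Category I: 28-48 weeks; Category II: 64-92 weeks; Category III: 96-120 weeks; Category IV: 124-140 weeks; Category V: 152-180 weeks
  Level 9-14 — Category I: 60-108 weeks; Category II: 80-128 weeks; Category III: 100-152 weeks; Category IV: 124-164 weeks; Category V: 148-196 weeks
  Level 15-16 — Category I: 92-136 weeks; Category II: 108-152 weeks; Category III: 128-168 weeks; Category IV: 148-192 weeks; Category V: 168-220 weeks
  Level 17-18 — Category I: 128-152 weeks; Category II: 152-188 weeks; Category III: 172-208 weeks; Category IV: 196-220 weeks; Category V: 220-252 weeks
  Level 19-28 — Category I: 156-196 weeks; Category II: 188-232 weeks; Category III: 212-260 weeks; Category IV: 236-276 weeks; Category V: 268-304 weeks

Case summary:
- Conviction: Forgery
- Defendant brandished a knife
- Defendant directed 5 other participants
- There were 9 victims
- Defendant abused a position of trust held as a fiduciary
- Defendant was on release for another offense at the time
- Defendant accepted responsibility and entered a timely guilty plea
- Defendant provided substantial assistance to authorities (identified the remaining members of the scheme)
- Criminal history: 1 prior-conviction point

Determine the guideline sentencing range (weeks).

156-196 weeks

Base offense level for forgery: 14.
S1 applies: 14 + 2 = 16.
S2 applies (level before this adjustment is 16 ≥ 16, so +5): 16 + 5 = 21.
S4 applies (level before this adjustment is 21 ≥ 12, so +3): 21 + 3 = 24.
S5 applies: 24 − 3 = 21.
S6 applies: 21 + 2 = 23.
S7 applies: 23 − 4 = 19.
S8 applies: 19 + 2 = 21.
Final offense level: 21.
Criminal history: 1 prior point → Category I (0-6).
Level 21 falls in the 19-28 band.
Grid: Level 19-28 × Category I = 156-196 weeks.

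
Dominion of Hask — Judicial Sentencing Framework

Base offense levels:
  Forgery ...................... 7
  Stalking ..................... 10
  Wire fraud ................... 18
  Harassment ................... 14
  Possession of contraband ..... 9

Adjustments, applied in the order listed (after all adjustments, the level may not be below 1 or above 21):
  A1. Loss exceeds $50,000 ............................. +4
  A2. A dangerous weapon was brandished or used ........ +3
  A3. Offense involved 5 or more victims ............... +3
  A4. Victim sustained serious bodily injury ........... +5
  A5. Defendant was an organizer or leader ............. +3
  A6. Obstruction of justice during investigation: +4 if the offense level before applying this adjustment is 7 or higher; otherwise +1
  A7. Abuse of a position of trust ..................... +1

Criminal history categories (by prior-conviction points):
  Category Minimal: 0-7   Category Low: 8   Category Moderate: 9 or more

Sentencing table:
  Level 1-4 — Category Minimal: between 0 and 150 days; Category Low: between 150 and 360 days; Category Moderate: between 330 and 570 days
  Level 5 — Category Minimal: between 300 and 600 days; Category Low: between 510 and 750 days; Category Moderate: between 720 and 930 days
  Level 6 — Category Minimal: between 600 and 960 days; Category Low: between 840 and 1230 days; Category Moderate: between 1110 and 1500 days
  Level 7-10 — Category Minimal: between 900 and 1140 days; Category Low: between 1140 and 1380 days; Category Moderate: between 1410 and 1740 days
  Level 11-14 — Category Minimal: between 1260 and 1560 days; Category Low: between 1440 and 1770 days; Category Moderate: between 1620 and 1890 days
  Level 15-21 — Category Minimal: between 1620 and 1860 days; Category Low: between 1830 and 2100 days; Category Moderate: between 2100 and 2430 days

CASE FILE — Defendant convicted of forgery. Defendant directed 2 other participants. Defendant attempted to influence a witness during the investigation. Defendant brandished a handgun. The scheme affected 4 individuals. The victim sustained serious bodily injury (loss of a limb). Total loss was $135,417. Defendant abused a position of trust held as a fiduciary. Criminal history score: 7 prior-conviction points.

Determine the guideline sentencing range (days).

Base offense level for forgery: 7.
A1 applies: 7 + 4 = 11.
A2 applies: 11 + 3 = 14.
A3 does not apply.
A4 applies: 14 + 5 = 19.
A5 applies: 19 + 3 = 22.
A6 applies (level before this adjustment is 22 ≥ 7, so +4): 22 + 4 = 26.
A7 applies: 26 + 1 = 27.
Level 27 exceeds the maximum of 21; capped at 21.
Final offense level: 21.
Criminal history: 7 prior points → Category Minimal (0-7).
Level 21 falls in the 15-21 band.
Grid: Level 15-21 × Category Minimal = 1620-1860 days.

1620-1860 days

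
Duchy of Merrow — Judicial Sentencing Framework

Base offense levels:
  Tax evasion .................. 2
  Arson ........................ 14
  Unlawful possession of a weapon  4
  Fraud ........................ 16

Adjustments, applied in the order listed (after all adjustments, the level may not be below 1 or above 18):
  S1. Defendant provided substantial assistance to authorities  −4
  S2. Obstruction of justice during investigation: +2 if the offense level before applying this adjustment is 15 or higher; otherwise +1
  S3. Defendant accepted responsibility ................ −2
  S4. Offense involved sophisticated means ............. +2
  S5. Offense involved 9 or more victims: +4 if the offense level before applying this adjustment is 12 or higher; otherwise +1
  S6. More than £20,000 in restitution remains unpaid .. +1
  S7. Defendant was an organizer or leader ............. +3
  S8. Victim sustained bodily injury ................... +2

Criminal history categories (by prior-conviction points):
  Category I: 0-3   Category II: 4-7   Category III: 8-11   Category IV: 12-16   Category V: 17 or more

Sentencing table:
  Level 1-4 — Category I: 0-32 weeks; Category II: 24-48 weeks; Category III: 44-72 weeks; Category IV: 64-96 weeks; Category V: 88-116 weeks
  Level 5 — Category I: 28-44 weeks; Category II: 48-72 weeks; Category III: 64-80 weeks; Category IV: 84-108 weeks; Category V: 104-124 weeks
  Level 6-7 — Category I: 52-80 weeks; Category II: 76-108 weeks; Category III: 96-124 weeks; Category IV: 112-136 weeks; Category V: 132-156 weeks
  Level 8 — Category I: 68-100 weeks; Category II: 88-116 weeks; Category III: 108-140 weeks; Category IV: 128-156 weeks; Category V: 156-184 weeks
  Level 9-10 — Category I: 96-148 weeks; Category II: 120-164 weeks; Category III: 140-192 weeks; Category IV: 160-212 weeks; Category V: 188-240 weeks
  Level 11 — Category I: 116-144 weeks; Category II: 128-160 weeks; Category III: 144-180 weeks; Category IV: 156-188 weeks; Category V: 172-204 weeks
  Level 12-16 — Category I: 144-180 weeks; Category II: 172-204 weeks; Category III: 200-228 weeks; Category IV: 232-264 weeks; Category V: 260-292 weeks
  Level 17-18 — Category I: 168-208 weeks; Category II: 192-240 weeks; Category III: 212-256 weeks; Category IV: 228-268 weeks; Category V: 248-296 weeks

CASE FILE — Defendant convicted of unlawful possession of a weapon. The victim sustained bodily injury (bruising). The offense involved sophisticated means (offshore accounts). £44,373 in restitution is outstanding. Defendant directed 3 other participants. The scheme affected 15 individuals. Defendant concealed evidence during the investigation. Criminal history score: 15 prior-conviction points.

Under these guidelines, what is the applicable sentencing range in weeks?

232-264 weeks

Base offense level for unlawful possession of a weapon: 4.
S1 does not apply.
S2 applies (level before this adjustment is 4 < 15, so +1): 4 + 1 = 5.
S4 applies: 5 + 2 = 7.
S5 applies (level before this adjustment is 7 < 12, so +1): 7 + 1 = 8.
S6 applies: 8 + 1 = 9.
S7 applies: 9 + 3 = 12.
S8 applies: 12 + 2 = 14.
Final offense level: 14.
Criminal history: 15 prior points → Category IV (12-16).
Level 14 falls in the 12-16 band.
Grid: Level 12-16 × Category IV = 232-264 weeks.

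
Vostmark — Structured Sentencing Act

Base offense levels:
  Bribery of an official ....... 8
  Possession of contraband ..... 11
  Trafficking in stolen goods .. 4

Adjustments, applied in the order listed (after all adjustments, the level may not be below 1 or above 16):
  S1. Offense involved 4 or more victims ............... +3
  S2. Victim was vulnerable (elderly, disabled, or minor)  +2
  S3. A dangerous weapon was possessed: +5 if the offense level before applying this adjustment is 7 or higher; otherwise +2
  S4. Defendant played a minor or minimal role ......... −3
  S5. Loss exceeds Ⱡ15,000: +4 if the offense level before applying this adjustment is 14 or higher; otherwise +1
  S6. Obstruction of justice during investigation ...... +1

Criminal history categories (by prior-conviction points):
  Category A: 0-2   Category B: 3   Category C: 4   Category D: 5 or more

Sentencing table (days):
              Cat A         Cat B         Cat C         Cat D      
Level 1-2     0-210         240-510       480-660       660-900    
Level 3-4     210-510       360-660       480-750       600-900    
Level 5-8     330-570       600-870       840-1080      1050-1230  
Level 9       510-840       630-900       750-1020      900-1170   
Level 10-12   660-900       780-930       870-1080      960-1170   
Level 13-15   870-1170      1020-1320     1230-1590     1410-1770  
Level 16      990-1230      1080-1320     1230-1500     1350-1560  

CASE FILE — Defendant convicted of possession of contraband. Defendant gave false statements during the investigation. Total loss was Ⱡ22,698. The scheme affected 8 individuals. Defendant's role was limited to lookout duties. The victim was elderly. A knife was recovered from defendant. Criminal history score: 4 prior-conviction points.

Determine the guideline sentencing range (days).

1230-1500 days

Base offense level for possession of contraband: 11.
S1 applies: 11 + 3 = 14.
S2 applies: 14 + 2 = 16.
S3 applies (level before this adjustment is 16 ≥ 7, so +5): 16 + 5 = 21.
S4 applies: 21 − 3 = 18.
S5 applies (level before this adjustment is 18 ≥ 14, so +4): 18 + 4 = 22.
S6 applies: 22 + 1 = 23.
Level 23 exceeds the maximum of 16; capped at 16.
Final offense level: 16.
Criminal history: 4 prior points → Category C (4).
Level 16 falls in the 16 band.
Grid: Level 16 × Category C = 1230-1500 days.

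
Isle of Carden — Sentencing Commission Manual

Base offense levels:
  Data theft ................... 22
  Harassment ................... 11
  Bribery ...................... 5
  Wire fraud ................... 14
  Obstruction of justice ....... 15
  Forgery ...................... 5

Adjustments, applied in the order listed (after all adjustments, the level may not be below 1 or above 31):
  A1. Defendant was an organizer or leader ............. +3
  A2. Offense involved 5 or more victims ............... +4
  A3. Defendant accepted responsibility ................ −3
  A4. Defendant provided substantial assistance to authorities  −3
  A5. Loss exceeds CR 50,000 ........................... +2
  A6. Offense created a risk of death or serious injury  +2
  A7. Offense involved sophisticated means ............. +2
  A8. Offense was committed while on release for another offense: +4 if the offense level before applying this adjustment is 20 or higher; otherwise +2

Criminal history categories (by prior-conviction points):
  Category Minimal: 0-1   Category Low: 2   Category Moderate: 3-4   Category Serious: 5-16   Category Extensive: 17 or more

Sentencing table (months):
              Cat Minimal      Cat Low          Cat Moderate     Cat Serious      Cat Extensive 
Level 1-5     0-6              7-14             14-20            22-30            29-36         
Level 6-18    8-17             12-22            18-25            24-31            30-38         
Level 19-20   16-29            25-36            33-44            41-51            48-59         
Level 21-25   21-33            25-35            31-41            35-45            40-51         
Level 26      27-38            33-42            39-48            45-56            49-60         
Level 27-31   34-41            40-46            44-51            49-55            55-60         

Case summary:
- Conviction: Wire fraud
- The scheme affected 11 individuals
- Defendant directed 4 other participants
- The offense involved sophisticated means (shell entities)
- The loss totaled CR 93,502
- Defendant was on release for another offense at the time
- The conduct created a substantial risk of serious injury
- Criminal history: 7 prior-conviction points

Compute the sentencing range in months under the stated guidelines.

Base offense level for wire fraud: 14.
A1 applies: 14 + 3 = 17.
A2 applies: 17 + 4 = 21.
A3 does not apply.
A5 applies: 21 + 2 = 23.
A6 applies: 23 + 2 = 25.
A7 applies: 25 + 2 = 27.
A8 applies (level before this adjustment is 27 ≥ 20, so +4): 27 + 4 = 31.
Final offense level: 31.
Criminal history: 7 prior points → Category Serious (5-16).
Level 31 falls in the 27-31 band.
Grid: Level 27-31 × Category Serious = 49-55 months.

49-55 months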